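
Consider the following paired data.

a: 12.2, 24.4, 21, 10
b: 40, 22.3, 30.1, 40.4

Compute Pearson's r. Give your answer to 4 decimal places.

-0.9793

n = 4, Σa = 67.6, Σb = 132.8, Σa² = 1285.2, Σb² = 4635.46, Σab = 2068.22
nΣab − ΣaΣb = 8272.88 − 8977.28 = -704.4
nΣa² − (Σa)² = 5140.8 − 4569.76 = 571.04; nΣb² − (Σb)² = 18541.84 − 17635.84 = 906
r = -704.4 / √(571.04 × 906) = -704.4 / 719.2790 ≈ -0.9793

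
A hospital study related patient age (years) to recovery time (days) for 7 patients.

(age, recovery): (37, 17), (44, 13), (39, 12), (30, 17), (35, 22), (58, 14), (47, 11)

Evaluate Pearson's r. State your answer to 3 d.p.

n = 7, Σx = 290, Σy = 106, Σx² = 12524, Σy² = 1692, Σxy = 4278
nΣxy − ΣxΣy = 29946 − 30740 = -794
nΣx² − (Σx)² = 87668 − 84100 = 3568; nΣy² − (Σy)² = 11844 − 11236 = 608
r = -794 / √(3568 × 608) = -794 / 1472.8693 ≈ -0.539

-0.539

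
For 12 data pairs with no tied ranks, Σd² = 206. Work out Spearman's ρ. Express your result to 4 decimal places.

ρ = 1 − 6Σd² / [n(n²−1)] = 1 − 6×206 / (12×143)
  = 1 − 1236/1716 = 1 − 0.72028 ≈ 0.2797

0.2797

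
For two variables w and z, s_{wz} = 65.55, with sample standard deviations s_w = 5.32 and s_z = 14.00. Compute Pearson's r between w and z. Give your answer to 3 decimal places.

r = Cov(w,z) / (s_w · s_z) = 65.55 / (5.32 × 14.00)
  = 65.55 / 74.4800 ≈ 0.880

0.880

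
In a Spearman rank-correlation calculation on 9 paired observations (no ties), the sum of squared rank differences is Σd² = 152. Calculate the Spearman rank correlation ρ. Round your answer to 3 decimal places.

ρ = 1 − 6Σd² / [n(n²−1)] = 1 − 6×152 / (9×80)
  = 1 − 912/720 = 1 − 1.2667 ≈ -0.267

-0.267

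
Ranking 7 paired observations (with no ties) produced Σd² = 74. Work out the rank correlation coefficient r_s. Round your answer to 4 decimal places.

ρ = 1 − 6Σd² / [n(n²−1)] = 1 − 6×74 / (7×48)
  = 1 − 444/336 = 1 − 1.32143 ≈ -0.3214

-0.3214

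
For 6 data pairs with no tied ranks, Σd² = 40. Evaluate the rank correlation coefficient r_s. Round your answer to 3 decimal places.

ρ = 1 − 6Σd² / [n(n²−1)] = 1 − 6×40 / (6×35)
  = 1 − 240/210 = 1 − 1.1429 ≈ -0.143

-0.143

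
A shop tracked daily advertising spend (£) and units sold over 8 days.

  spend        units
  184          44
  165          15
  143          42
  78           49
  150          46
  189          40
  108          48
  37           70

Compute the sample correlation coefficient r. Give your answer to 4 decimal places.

n = 8, Σx = 1054, Σy = 354, Σx² = 158868, Σy² = 17246, Σxy = 42633
nΣxy − ΣxΣy = 341064 − 373116 = -32052
nΣx² − (Σx)² = 1270944 − 1110916 = 160028; nΣy² − (Σy)² = 137968 − 125316 = 12652
r = -32052 / √(160028 × 12652) = -32052 / 44996.3805 ≈ -0.7123

-0.7123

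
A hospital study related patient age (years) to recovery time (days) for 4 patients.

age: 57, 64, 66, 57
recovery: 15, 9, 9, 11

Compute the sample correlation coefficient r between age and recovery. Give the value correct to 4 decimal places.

-0.8040

n = 4, Σx = 244, Σy = 44, Σx² = 14950, Σy² = 508, Σxy = 2652
nΣxy − ΣxΣy = 10608 − 10736 = -128
nΣx² − (Σx)² = 59800 − 59536 = 264; nΣy² − (Σy)² = 2032 − 1936 = 96
r = -128 / √(264 × 96) = -128 / 159.1980 ≈ -0.8040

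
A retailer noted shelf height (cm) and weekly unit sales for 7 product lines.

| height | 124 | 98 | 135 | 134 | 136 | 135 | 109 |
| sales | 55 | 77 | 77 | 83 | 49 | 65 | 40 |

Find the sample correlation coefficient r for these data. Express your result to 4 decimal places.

n = 7, Σx = 871, Σy = 446, Σx² = 109763, Σy² = 29998, Σxy = 55682
nΣxy − ΣxΣy = 389774 − 388466 = 1308
nΣx² − (Σx)² = 768341 − 758641 = 9700; nΣy² − (Σy)² = 209986 − 198916 = 11070
r = 1308 / √(9700 × 11070) = 1308 / 10362.3839 ≈ 0.1262

0.1262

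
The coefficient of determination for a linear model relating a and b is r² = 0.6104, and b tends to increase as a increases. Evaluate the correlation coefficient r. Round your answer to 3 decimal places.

|r| = √0.6104 = 0.781
The association is positive, so r = 0.781.

0.781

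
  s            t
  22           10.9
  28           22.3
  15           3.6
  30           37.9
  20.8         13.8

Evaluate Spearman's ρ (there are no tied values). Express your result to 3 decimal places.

Rank s: 3, 4, 1, 5, 2
Rank t: 2, 4, 1, 5, 3
d = rank(s) − rank(t): 1, 0, 0, 0, -1; Σd² = 2
ρ = 1 − 6Σd² / [n(n²−1)] = 1 − 6×2 / (5×24) = 1 − 12/120 ≈ 0.900

0.900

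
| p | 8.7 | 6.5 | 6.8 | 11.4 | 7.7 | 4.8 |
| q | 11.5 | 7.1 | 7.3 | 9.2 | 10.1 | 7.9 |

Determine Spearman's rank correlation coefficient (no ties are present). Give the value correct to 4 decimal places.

Rank p: 5, 2, 3, 6, 4, 1
Rank q: 6, 1, 2, 4, 5, 3
d = rank(p) − rank(q): -1, 1, 1, 2, -1, -2; Σd² = 12
ρ = 1 − 6Σd² / [n(n²−1)] = 1 − 6×12 / (6×35) = 1 − 72/210 ≈ 0.6571

0.6571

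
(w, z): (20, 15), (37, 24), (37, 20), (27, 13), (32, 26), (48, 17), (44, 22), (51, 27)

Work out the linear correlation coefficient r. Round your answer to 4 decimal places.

n = 8, Σw = 296, Σz = 164, Σw² = 11732, Σz² = 3548, Σwz = 6272
nΣwz − ΣwΣz = 50176 − 48544 = 1632
nΣw² − (Σw)² = 93856 − 87616 = 6240; nΣz² − (Σz)² = 28384 − 26896 = 1488
r = 1632 / √(6240 × 1488) = 1632 / 3047.1495 ≈ 0.5356

0.5356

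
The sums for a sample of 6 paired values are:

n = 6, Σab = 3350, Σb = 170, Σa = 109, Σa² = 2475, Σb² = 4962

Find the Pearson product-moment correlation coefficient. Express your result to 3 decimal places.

0.976

r = (nΣab − ΣaΣb) / √[(nΣa² − (Σa)²)(nΣb² − (Σb)²)]
Numerator: 6×3350 − 109×170 = 1570
Denominator: √[(14850 − 11881)(29772 − 28900)] = √[2969 × 872] = 1609.0270
r = 1570 / 1609.0270 ≈ 0.976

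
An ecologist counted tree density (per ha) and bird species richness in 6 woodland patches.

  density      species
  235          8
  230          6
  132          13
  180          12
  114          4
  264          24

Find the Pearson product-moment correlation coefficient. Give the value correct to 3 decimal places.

0.475

n = 6, Σx = 1155, Σy = 67, Σx² = 240641, Σy² = 1005, Σxy = 13928
nΣxy − ΣxΣy = 83568 − 77385 = 6183
nΣx² − (Σx)² = 1443846 − 1334025 = 109821; nΣy² − (Σy)² = 6030 − 4489 = 1541
r = 6183 / √(109821 × 1541) = 6183 / 13009.0031 ≈ 0.475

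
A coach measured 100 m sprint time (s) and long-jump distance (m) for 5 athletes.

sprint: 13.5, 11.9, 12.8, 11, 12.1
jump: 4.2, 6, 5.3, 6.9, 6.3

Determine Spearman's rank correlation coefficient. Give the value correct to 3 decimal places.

Rank sprint: 5, 2, 4, 1, 3
Rank jump: 1, 3, 2, 5, 4
d = rank(sprint) − rank(jump): 4, -1, 2, -4, -1; Σd² = 38
ρ = 1 − 6Σd² / [n(n²−1)] = 1 − 6×38 / (5×24) = 1 − 228/120 ≈ -0.900

-0.900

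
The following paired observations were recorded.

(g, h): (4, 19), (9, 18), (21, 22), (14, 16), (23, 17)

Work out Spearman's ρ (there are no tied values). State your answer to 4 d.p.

Rank g: 1, 2, 4, 3, 5
Rank h: 4, 3, 5, 1, 2
d = rank(g) − rank(h): -3, -1, -1, 2, 3; Σd² = 24
ρ = 1 − 6Σd² / [n(n²−1)] = 1 − 6×24 / (5×24) = 1 − 144/120 ≈ -0.2000

-0.2000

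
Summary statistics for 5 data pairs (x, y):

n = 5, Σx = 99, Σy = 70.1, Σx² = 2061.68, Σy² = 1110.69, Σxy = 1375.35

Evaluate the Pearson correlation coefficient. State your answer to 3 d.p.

-0.111

r = (nΣxy − ΣxΣy) / √[(nΣx² − (Σx)²)(nΣy² − (Σy)²)]
Numerator: 5×1375.35 − 99×70.1 = -63.15
Denominator: √[(10308.4 − 9801)(5553.45 − 4914.01)] = √[507.4 × 639.44] = 569.6068
r = -63.15 / 569.6068 ≈ -0.111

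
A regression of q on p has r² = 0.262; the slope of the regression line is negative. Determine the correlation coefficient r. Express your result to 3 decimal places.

|r| = √0.262 = 0.512
The association is negative, so r = −0.512.

-0.512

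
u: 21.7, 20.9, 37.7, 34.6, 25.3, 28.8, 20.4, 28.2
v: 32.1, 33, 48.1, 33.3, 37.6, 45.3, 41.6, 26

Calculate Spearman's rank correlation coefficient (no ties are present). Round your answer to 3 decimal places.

0.357

Rank u: 3, 2, 8, 7, 4, 6, 1, 5
Rank v: 2, 3, 8, 4, 5, 7, 6, 1
d = rank(u) − rank(v): 1, -1, 0, 3, -1, -1, -5, 4; Σd² = 54
ρ = 1 − 6Σd² / [n(n²−1)] = 1 − 6×54 / (8×63) = 1 − 324/504 ≈ 0.357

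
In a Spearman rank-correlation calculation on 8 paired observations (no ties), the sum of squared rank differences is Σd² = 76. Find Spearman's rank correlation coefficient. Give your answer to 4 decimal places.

ρ = 1 − 6Σd² / [n(n²−1)] = 1 − 6×76 / (8×63)
  = 1 − 456/504 = 1 − 0.90476 ≈ 0.0952

0.0952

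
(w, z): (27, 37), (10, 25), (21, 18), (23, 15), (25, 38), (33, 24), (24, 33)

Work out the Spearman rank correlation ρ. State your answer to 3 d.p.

Rank w: 6, 1, 2, 3, 5, 7, 4
Rank z: 6, 4, 2, 1, 7, 3, 5
d = rank(w) − rank(z): 0, -3, 0, 2, -2, 4, -1; Σd² = 34
ρ = 1 − 6Σd² / [n(n²−1)] = 1 − 6×34 / (7×48) = 1 − 204/336 ≈ 0.393

0.393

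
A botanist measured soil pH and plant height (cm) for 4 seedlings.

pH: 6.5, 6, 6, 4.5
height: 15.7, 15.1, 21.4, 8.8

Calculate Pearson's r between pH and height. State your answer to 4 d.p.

n = 4, Σx = 23, Σy = 61, Σx² = 134.5, Σy² = 1009.9, Σxy = 360.65
nΣxy − ΣxΣy = 1442.6 − 1403 = 39.6
nΣx² − (Σx)² = 538 − 529 = 9; nΣy² − (Σy)² = 4039.6 − 3721 = 318.6
r = 39.6 / √(9 × 318.6) = 39.6 / 53.5481 ≈ 0.7395

0.7395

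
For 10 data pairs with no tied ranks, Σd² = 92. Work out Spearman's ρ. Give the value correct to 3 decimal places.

ρ = 1 − 6Σd² / [n(n²−1)] = 1 − 6×92 / (10×99)
  = 1 − 552/990 = 1 − 0.5576 ≈ 0.442

0.442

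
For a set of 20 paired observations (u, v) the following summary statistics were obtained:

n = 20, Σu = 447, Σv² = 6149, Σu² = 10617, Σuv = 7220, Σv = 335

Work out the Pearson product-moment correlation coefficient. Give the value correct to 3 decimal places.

r = (nΣuv − ΣuΣv) / √[(nΣu² − (Σu)²)(nΣv² − (Σv)²)]
Numerator: 20×7220 − 447×335 = -5345
Denominator: √[(212340 − 199809)(122980 − 112225)] = √[12531 × 10755] = 11609.0872
r = -5345 / 11609.0872 ≈ -0.460

-0.460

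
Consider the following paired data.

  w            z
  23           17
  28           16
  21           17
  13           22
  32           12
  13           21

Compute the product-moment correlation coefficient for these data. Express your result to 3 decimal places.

n = 6, Σw = 130, Σz = 105, Σw² = 3116, Σz² = 1903, Σwz = 2139
nΣwz − ΣwΣz = 12834 − 13650 = -816
nΣw² − (Σw)² = 18696 − 16900 = 1796; nΣz² − (Σz)² = 11418 − 11025 = 393
r = -816 / √(1796 × 393) = -816 / 840.1357 ≈ -0.971

-0.971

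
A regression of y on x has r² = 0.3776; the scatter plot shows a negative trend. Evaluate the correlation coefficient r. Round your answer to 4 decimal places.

-0.6145

|r| = √0.3776 = 0.6145
The association is negative, so r = −0.6145.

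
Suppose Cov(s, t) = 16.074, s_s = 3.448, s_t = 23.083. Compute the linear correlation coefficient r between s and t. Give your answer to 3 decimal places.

r = Cov(s,t) / (s_s · s_t) = 16.074 / (3.448 × 23.083)
  = 16.074 / 79.5902 ≈ 0.202

0.202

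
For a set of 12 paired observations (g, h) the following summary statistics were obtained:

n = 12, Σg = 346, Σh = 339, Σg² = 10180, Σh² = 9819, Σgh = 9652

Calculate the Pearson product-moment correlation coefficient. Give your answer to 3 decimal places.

r = (nΣgh − ΣgΣh) / √[(nΣg² − (Σg)²)(nΣh² − (Σh)²)]
Numerator: 12×9652 − 346×339 = -1470
Denominator: √[(122160 − 119716)(117828 − 114921)] = √[2444 × 2907] = 2665.4658
r = -1470 / 2665.4658 ≈ -0.551

-0.551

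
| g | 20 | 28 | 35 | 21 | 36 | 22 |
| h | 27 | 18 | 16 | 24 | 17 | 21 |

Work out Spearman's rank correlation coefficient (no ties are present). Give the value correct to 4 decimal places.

Rank g: 1, 4, 5, 2, 6, 3
Rank h: 6, 3, 1, 5, 2, 4
d = rank(g) − rank(h): -5, 1, 4, -3, 4, -1; Σd² = 68
ρ = 1 − 6Σd² / [n(n²−1)] = 1 − 6×68 / (6×35) = 1 − 408/210 ≈ -0.9429

-0.9429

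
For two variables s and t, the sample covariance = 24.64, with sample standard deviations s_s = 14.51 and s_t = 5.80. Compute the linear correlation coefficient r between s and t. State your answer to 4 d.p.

r = Cov(s,t) / (s_s · s_t) = 24.64 / (14.51 × 5.80)
  = 24.64 / 84.1580 ≈ 0.2928

0.2928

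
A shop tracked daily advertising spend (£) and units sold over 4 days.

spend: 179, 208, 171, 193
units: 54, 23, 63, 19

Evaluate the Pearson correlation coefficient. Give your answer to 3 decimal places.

-0.895

n = 4, Σx = 751, Σy = 159, Σx² = 141795, Σy² = 7775, Σxy = 28890
nΣxy − ΣxΣy = 115560 − 119409 = -3849
nΣx² − (Σx)² = 567180 − 564001 = 3179; nΣy² − (Σy)² = 31100 − 25281 = 5819
r = -3849 / √(3179 × 5819) = -3849 / 4301.0000 ≈ -0.895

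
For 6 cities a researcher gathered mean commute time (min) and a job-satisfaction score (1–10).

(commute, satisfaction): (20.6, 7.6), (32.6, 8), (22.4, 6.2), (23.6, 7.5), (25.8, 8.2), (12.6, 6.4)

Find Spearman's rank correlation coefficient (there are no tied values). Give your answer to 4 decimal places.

Rank commute: 2, 6, 3, 4, 5, 1
Rank satisfaction: 4, 5, 1, 3, 6, 2
d = rank(commute) − rank(satisfaction): -2, 1, 2, 1, -1, -1; Σd² = 12
ρ = 1 − 6Σd² / [n(n²−1)] = 1 − 6×12 / (6×35) = 1 − 72/210 ≈ 0.6571

0.6571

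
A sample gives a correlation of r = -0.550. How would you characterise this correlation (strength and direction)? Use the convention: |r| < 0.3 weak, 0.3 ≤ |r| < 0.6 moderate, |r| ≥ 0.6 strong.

r = -0.550 < 0 so the relationship is negative.
|r| = 0.550, which falls in the moderate range.

moderate negative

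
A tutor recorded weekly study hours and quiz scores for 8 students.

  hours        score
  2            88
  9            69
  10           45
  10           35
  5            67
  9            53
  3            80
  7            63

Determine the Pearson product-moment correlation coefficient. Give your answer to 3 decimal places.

n = 8, Σx = 55, Σy = 500, Σx² = 449, Σy² = 33422, Σxy = 3090
nΣxy − ΣxΣy = 24720 − 27500 = -2780
nΣx² − (Σx)² = 3592 − 3025 = 567; nΣy² − (Σy)² = 267376 − 250000 = 17376
r = -2780 / √(567 × 17376) = -2780 / 3138.8202 ≈ -0.886

-0.886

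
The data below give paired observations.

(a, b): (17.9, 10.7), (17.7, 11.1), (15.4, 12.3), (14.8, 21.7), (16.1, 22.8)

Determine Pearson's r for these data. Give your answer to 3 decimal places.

n = 5, Σa = 81.9, Σb = 78.6, Σa² = 1349.11, Σb² = 1379.72, Σab = 1265.66
nΣab − ΣaΣb = 6328.3 − 6437.34 = -109.04
nΣa² − (Σa)² = 6745.55 − 6707.61 = 37.94; nΣb² − (Σb)² = 6898.6 − 6177.96 = 720.64
r = -109.04 / √(37.94 × 720.64) = -109.04 / 165.3514 ≈ -0.659

-0.659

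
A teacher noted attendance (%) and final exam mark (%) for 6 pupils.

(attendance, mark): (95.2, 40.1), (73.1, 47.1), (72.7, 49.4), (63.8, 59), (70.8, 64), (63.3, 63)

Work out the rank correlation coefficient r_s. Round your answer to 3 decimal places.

-0.829

Rank attendance: 6, 5, 4, 2, 3, 1
Rank mark: 1, 2, 3, 4, 6, 5
d = rank(attendance) − rank(mark): 5, 3, 1, -2, -3, -4; Σd² = 64
ρ = 1 − 6Σd² / [n(n²−1)] = 1 − 6×64 / (6×35) = 1 − 384/210 ≈ -0.829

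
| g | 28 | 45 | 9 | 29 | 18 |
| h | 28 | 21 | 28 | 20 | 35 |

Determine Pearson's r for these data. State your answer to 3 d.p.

n = 5, Σg = 129, Σh = 132, Σg² = 4055, Σh² = 3634, Σgh = 3191
nΣgh − ΣgΣh = 15955 − 17028 = -1073
nΣg² − (Σg)² = 20275 − 16641 = 3634; nΣh² − (Σh)² = 18170 − 17424 = 746
r = -1073 / √(3634 × 746) = -1073 / 1646.5005 ≈ -0.652

-0.652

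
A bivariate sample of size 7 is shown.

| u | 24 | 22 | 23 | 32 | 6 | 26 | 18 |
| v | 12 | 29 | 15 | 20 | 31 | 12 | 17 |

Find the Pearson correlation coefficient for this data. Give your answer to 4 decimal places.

n = 7, Σu = 151, Σv = 136, Σu² = 3649, Σv² = 3004, Σuv = 2715
nΣuv − ΣuΣv = 19005 − 20536 = -1531
nΣu² − (Σu)² = 25543 − 22801 = 2742; nΣv² − (Σv)² = 21028 − 18496 = 2532
r = -1531 / √(2742 × 2532) = -1531 / 2634.9087 ≈ -0.5810

-0.5810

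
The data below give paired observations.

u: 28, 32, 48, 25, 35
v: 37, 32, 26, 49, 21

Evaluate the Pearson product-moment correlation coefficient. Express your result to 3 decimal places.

n = 5, Σu = 168, Σv = 165, Σu² = 5962, Σv² = 5911, Σuv = 5268
nΣuv − ΣuΣv = 26340 − 27720 = -1380
nΣu² − (Σu)² = 29810 − 28224 = 1586; nΣv² − (Σv)² = 29555 − 27225 = 2330
r = -1380 / √(1586 × 2330) = -1380 / 1922.3371 ≈ -0.718

-0.718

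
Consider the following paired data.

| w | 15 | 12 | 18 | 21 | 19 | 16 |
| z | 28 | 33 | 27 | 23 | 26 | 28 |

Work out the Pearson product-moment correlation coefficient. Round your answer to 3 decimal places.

-0.968

n = 6, Σw = 101, Σz = 165, Σw² = 1751, Σz² = 4591, Σwz = 2727
nΣwz − ΣwΣz = 16362 − 16665 = -303
nΣw² − (Σw)² = 10506 − 10201 = 305; nΣz² − (Σz)² = 27546 − 27225 = 321
r = -303 / √(305 × 321) = -303 / 312.8977 ≈ -0.968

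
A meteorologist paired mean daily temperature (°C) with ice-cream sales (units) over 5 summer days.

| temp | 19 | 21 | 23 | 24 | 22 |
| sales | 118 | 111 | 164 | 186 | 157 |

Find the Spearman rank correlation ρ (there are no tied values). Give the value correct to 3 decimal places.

Rank temp: 1, 2, 4, 5, 3
Rank sales: 2, 1, 4, 5, 3
d = rank(temp) − rank(sales): -1, 1, 0, 0, 0; Σd² = 2
ρ = 1 − 6Σd² / [n(n²−1)] = 1 − 6×2 / (5×24) = 1 − 12/120 ≈ 0.900

0.900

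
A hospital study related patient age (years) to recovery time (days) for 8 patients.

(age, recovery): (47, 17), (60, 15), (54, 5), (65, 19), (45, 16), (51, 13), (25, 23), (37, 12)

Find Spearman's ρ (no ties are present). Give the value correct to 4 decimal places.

Rank age: 4, 7, 6, 8, 3, 5, 1, 2
Rank recovery: 6, 4, 1, 7, 5, 3, 8, 2
d = rank(age) − rank(recovery): -2, 3, 5, 1, -2, 2, -7, 0; Σd² = 96
ρ = 1 − 6Σd² / [n(n²−1)] = 1 − 6×96 / (8×63) = 1 − 576/504 ≈ -0.1429

-0.1429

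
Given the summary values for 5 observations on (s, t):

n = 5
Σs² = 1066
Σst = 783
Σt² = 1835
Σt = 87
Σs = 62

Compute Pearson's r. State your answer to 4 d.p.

r = (nΣst − ΣsΣt) / √[(nΣs² − (Σs)²)(nΣt² − (Σt)²)]
Numerator: 5×783 − 62×87 = -1479
Denominator: √[(5330 − 3844)(9175 − 7569)] = √[1486 × 1606] = 1544.8353
r = -1479 / 1544.8353 ≈ -0.9574

-0.9574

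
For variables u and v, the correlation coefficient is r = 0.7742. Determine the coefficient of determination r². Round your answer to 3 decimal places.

0.599

r² = (0.7742)² = 0.599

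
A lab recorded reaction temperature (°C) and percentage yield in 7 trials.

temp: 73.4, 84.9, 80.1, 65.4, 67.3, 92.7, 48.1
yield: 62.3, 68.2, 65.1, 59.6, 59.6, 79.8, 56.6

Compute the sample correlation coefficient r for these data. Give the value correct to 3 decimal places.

0.892

n = 7, Σx = 511.9, Σy = 451.2, Σx² = 38724.93, Σy² = 29446.46, Σxy = 33606.35
nΣxy − ΣxΣy = 235244.45 − 230969.28 = 4275.17
nΣx² − (Σx)² = 271074.51 − 262041.61 = 9032.9; nΣy² − (Σy)² = 206125.22 − 203581.44 = 2543.78
r = 4275.17 / √(9032.9 × 2543.78) = 4275.17 / 4793.5071 ≈ 0.892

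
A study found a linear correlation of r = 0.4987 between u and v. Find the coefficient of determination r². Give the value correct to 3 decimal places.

r² = (0.4987)² = 0.249

0.249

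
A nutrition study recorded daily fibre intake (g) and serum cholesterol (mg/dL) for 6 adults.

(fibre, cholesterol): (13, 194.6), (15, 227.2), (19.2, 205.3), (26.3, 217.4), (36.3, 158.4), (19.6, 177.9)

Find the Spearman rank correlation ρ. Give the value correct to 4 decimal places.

Rank fibre: 1, 2, 3, 5, 6, 4
Rank cholesterol: 3, 6, 4, 5, 1, 2
d = rank(fibre) − rank(cholesterol): -2, -4, -1, 0, 5, 2; Σd² = 50
ρ = 1 − 6Σd² / [n(n²−1)] = 1 − 6×50 / (6×35) = 1 − 300/210 ≈ -0.4286

-0.4286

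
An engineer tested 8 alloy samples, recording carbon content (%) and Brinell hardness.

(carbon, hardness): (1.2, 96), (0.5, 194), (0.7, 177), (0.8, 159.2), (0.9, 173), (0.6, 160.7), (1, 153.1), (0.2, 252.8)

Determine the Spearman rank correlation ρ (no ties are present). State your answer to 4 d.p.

Rank carbon: 8, 2, 4, 5, 6, 3, 7, 1
Rank hardness: 1, 7, 6, 3, 5, 4, 2, 8
d = rank(carbon) − rank(hardness): 7, -5, -2, 2, 1, -1, 5, -7; Σd² = 158
ρ = 1 − 6Σd² / [n(n²−1)] = 1 − 6×158 / (8×63) = 1 − 948/504 ≈ -0.8810

-0.8810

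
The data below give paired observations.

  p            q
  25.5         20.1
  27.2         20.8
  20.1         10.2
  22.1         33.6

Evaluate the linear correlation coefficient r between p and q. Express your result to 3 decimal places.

0.177

n = 4, Σp = 94.9, Σq = 84.7, Σp² = 2282.51, Σq² = 2069.65, Σpq = 2025.89
nΣpq − ΣpΣq = 8103.56 − 8038.03 = 65.53
nΣp² − (Σp)² = 9130.04 − 9006.01 = 124.03; nΣq² − (Σq)² = 8278.6 − 7174.09 = 1104.51
r = 65.53 / √(124.03 × 1104.51) = 65.53 / 370.1248 ≈ 0.177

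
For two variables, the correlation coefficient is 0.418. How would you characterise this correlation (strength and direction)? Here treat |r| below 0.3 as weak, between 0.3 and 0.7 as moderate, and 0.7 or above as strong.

r = 0.418 > 0 so the relationship is positive.
|r| = 0.418, which falls in the moderate range.

moderate positive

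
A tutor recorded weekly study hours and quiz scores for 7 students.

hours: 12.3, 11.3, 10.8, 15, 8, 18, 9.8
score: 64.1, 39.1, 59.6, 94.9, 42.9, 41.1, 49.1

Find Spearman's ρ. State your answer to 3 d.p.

0.143

Rank hours: 5, 4, 3, 6, 1, 7, 2
Rank score: 6, 1, 5, 7, 3, 2, 4
d = rank(hours) − rank(score): -1, 3, -2, -1, -2, 5, -2; Σd² = 48
ρ = 1 − 6Σd² / [n(n²−1)] = 1 − 6×48 / (7×48) = 1 − 288/336 ≈ 0.143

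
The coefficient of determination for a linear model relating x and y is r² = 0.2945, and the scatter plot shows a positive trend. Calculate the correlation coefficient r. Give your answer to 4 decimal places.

0.5427

|r| = √0.2945 = 0.5427
The association is positive, so r = 0.5427.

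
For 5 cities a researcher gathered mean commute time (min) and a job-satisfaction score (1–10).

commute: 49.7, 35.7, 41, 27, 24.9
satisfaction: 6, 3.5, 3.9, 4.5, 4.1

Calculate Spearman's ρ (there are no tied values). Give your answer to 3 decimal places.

0.200

Rank commute: 5, 3, 4, 2, 1
Rank satisfaction: 5, 1, 2, 4, 3
d = rank(commute) − rank(satisfaction): 0, 2, 2, -2, -2; Σd² = 16
ρ = 1 − 6Σd² / [n(n²−1)] = 1 − 6×16 / (5×24) = 1 − 96/120 ≈ 0.200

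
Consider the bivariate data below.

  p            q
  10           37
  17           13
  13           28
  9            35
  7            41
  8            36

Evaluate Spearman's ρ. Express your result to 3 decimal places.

-0.829

Rank p: 4, 6, 5, 3, 1, 2
Rank q: 5, 1, 2, 3, 6, 4
d = rank(p) − rank(q): -1, 5, 3, 0, -5, -2; Σd² = 64
ρ = 1 − 6Σd² / [n(n²−1)] = 1 − 6×64 / (6×35) = 1 − 384/210 ≈ -0.829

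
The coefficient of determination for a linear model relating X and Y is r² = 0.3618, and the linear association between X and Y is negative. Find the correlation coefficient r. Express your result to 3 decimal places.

-0.601

|r| = √0.3618 = 0.601
The association is negative, so r = −0.601.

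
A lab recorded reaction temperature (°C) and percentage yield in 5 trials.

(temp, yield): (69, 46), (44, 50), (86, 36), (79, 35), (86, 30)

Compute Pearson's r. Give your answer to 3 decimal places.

n = 5, Σx = 364, Σy = 197, Σx² = 27730, Σy² = 8037, Σxy = 13815
nΣxy − ΣxΣy = 69075 − 71708 = -2633
nΣx² − (Σx)² = 138650 − 132496 = 6154; nΣy² − (Σy)² = 40185 − 38809 = 1376
r = -2633 / √(6154 × 1376) = -2633 / 2909.9663 ≈ -0.905

-0.905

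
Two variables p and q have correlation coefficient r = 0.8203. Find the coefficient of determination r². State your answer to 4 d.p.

r² = (0.8203)² = 0.6729

0.6729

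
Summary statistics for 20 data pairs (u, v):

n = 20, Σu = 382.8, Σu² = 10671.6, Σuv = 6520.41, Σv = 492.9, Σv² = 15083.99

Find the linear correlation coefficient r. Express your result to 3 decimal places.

-0.930

r = (nΣuv − ΣuΣv) / √[(nΣu² − (Σu)²)(nΣv² − (Σv)²)]
Numerator: 20×6520.41 − 382.8×492.9 = -58273.92
Denominator: √[(213432 − 146535.84)(301679.8 − 242950.41)] = √[66896.16 × 58729.39] = 62679.9064
r = -58273.92 / 62679.9064 ≈ -0.930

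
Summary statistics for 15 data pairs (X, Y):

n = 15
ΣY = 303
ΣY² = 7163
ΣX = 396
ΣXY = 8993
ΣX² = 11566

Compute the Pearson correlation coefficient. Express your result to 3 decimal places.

r = (nΣXY − ΣXΣY) / √[(nΣX² − (ΣX)²)(nΣY² − (ΣY)²)]
Numerator: 15×8993 − 396×303 = 14907
Denominator: √[(173490 − 156816)(107445 − 91809)] = √[16674 × 15636] = 16146.6611
r = 14907 / 16146.6611 ≈ 0.923

0.923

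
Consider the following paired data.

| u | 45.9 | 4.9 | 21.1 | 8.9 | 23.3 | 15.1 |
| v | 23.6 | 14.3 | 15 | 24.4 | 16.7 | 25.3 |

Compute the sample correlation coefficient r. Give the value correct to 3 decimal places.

0.239

n = 6, Σu = 119.2, Σv = 119.3, Σu² = 3426.14, Σv² = 2500.79, Σuv = 2458.11
nΣuv − ΣuΣv = 14748.66 − 14220.56 = 528.1
nΣu² − (Σu)² = 20556.84 − 14208.64 = 6348.2; nΣv² − (Σv)² = 15004.74 − 14232.49 = 772.25
r = 528.1 / √(6348.2 × 772.25) = 528.1 / 2214.1358 ≈ 0.239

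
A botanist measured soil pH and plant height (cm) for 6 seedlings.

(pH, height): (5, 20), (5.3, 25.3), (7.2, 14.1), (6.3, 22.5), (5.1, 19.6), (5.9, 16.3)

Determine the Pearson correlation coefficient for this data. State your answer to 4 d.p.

-0.5668

n = 6, Σx = 34.8, Σy = 117.8, Σx² = 205.44, Σy² = 2395, Σxy = 673.49
nΣxy − ΣxΣy = 4040.94 − 4099.44 = -58.5
nΣx² − (Σx)² = 1232.64 − 1211.04 = 21.6; nΣy² − (Σy)² = 14370 − 13876.84 = 493.16
r = -58.5 / √(21.6 × 493.16) = -58.5 / 103.2098 ≈ -0.5668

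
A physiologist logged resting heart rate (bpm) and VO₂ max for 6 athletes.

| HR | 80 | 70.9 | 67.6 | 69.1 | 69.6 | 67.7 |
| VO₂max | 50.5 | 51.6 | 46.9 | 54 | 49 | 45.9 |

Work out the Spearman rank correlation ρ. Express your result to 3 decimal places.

Rank HR: 6, 5, 1, 3, 4, 2
Rank VO₂max: 4, 5, 2, 6, 3, 1
d = rank(HR) − rank(VO₂max): 2, 0, -1, -3, 1, 1; Σd² = 16
ρ = 1 − 6Σd² / [n(n²−1)] = 1 − 6×16 / (6×35) = 1 − 96/210 ≈ 0.543

0.543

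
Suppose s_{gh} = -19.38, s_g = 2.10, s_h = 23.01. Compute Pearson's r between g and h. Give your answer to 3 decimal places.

-0.401

r = Cov(g,h) / (s_g · s_h) = -19.38 / (2.10 × 23.01)
  = -19.38 / 48.3210 ≈ -0.401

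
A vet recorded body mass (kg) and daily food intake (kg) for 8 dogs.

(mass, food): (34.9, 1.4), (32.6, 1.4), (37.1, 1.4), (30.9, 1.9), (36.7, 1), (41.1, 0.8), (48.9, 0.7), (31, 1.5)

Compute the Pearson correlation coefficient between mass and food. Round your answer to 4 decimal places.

n = 8, Σx = 293.2, Σy = 10.1, Σx² = 11000.3, Σy² = 13.87, Σxy = 355.46
nΣxy − ΣxΣy = 2843.68 − 2961.32 = -117.64
nΣx² − (Σx)² = 88002.4 − 85966.24 = 2036.16; nΣy² − (Σy)² = 110.96 − 102.01 = 8.95
r = -117.64 / √(2036.16 × 8.95) = -117.64 / 134.9949 ≈ -0.8714

-0.8714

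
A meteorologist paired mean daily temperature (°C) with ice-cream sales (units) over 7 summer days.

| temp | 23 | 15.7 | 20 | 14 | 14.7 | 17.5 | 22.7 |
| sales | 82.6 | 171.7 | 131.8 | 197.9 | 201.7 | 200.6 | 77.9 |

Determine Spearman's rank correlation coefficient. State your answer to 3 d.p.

Rank temp: 7, 3, 5, 1, 2, 4, 6
Rank sales: 2, 4, 3, 5, 7, 6, 1
d = rank(temp) − rank(sales): 5, -1, 2, -4, -5, -2, 5; Σd² = 100
ρ = 1 − 6Σd² / [n(n²−1)] = 1 − 6×100 / (7×48) = 1 − 600/336 ≈ -0.786

-0.786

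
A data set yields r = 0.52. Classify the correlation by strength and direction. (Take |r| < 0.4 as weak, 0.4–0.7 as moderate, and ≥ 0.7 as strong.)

r = 0.52 > 0 so the relationship is positive.
|r| = 0.52, which falls in the moderate range.

moderate positive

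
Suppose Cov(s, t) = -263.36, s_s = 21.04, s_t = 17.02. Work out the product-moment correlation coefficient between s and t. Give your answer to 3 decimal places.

r = Cov(s,t) / (s_s · s_t) = -263.36 / (21.04 × 17.02)
  = -263.36 / 358.1008 ≈ -0.735

-0.735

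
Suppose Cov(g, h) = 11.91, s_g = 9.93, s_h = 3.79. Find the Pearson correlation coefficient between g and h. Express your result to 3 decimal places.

r = Cov(g,h) / (s_g · s_h) = 11.91 / (9.93 × 3.79)
  = 11.91 / 37.6347 ≈ 0.316

0.316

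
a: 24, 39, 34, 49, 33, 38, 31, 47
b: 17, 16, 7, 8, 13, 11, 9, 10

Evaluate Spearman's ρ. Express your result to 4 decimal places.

Rank a: 1, 6, 4, 8, 3, 5, 2, 7
Rank b: 8, 7, 1, 2, 6, 5, 3, 4
d = rank(a) − rank(b): -7, -1, 3, 6, -3, 0, -1, 3; Σd² = 114
ρ = 1 − 6Σd² / [n(n²−1)] = 1 − 6×114 / (8×63) = 1 − 684/504 ≈ -0.3571

-0.3571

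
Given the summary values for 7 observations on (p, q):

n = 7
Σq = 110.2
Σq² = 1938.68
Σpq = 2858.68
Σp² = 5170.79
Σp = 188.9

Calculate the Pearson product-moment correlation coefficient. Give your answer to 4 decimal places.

r = (nΣpq − ΣpΣq) / √[(nΣp² − (Σp)²)(nΣq² − (Σq)²)]
Numerator: 7×2858.68 − 188.9×110.2 = -806.02
Denominator: √[(36195.53 − 35683.21)(13570.76 − 12144.04)] = √[512.32 × 1426.72] = 854.9486
r = -806.02 / 854.9486 ≈ -0.9428

-0.9428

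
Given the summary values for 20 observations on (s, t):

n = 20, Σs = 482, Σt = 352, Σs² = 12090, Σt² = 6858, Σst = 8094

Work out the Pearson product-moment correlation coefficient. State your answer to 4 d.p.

r = (nΣst − ΣsΣt) / √[(nΣs² − (Σs)²)(nΣt² − (Σt)²)]
Numerator: 20×8094 − 482×352 = -7784
Denominator: √[(241800 − 232324)(137160 − 123904)] = √[9476 × 13256] = 11207.7587
r = -7784 / 11207.7587 ≈ -0.6945

-0.6945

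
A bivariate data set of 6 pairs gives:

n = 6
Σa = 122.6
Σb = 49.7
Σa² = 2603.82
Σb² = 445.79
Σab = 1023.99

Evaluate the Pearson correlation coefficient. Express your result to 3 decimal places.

0.146

r = (nΣab − ΣaΣb) / √[(nΣa² − (Σa)²)(nΣb² − (Σb)²)]
Numerator: 6×1023.99 − 122.6×49.7 = 50.72
Denominator: √[(15622.92 − 15030.76)(2674.74 − 2470.09)] = √[592.16 × 204.65] = 348.1171
r = 50.72 / 348.1171 ≈ 0.146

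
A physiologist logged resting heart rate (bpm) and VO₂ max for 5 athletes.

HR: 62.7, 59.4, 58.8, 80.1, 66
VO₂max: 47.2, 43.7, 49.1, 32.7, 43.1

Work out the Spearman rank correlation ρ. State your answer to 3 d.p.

Rank HR: 3, 2, 1, 5, 4
Rank VO₂max: 4, 3, 5, 1, 2
d = rank(HR) − rank(VO₂max): -1, -1, -4, 4, 2; Σd² = 38
ρ = 1 − 6Σd² / [n(n²−1)] = 1 − 6×38 / (5×24) = 1 − 228/120 ≈ -0.900

-0.900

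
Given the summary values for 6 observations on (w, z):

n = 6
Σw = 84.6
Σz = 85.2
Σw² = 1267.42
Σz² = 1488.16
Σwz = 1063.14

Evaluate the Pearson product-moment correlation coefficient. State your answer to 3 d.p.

r = (nΣwz − ΣwΣz) / √[(nΣw² − (Σw)²)(nΣz² − (Σz)²)]
Numerator: 6×1063.14 − 84.6×85.2 = -829.08
Denominator: √[(7604.52 − 7157.16)(8928.96 − 7259.04)] = √[447.36 × 1669.92] = 864.3237
r = -829.08 / 864.3237 ≈ -0.959

-0.959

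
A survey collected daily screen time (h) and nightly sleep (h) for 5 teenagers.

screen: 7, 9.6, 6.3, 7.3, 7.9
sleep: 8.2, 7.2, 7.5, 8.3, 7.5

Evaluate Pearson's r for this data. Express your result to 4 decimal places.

n = 5, Σx = 38.1, Σy = 38.7, Σx² = 296.55, Σy² = 300.47, Σxy = 293.61
nΣxy − ΣxΣy = 1468.05 − 1474.47 = -6.42
nΣx² − (Σx)² = 1482.75 − 1451.61 = 31.14; nΣy² − (Σy)² = 1502.35 − 1497.69 = 4.66
r = -6.42 / √(31.14 × 4.66) = -6.42 / 12.0463 ≈ -0.5329

-0.5329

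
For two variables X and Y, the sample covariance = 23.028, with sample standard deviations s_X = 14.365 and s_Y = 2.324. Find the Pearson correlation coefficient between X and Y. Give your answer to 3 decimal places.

r = Cov(X,Y) / (s_X · s_Y) = 23.028 / (14.365 × 2.324)
  = 23.028 / 33.3843 ≈ 0.690

0.690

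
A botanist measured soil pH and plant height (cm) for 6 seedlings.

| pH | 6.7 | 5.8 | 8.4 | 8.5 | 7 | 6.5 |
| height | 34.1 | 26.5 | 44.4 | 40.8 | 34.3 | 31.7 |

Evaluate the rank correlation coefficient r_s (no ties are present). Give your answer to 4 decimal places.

0.9429

Rank pH: 3, 1, 5, 6, 4, 2
Rank height: 3, 1, 6, 5, 4, 2
d = rank(pH) − rank(height): 0, 0, -1, 1, 0, 0; Σd² = 2
ρ = 1 − 6Σd² / [n(n²−1)] = 1 − 6×2 / (6×35) = 1 − 12/210 ≈ 0.9429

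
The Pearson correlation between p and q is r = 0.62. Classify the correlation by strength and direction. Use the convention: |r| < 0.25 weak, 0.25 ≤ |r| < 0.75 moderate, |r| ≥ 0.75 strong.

moderate positive

r = 0.62 > 0 so the relationship is positive.
|r| = 0.62, which falls in the moderate range.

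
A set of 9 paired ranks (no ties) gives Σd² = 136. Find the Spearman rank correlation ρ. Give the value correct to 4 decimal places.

ρ = 1 − 6Σd² / [n(n²−1)] = 1 − 6×136 / (9×80)
  = 1 − 816/720 = 1 − 1.13333 ≈ -0.1333

-0.1333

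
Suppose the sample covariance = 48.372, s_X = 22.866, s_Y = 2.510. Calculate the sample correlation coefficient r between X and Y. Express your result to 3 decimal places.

r = Cov(X,Y) / (s_X · s_Y) = 48.372 / (22.866 × 2.510)
  = 48.372 / 57.3937 ≈ 0.843

0.843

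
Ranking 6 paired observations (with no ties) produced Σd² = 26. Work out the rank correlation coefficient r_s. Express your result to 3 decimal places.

0.257

ρ = 1 − 6Σd² / [n(n²−1)] = 1 − 6×26 / (6×35)
  = 1 − 156/210 = 1 − 0.7429 ≈ 0.257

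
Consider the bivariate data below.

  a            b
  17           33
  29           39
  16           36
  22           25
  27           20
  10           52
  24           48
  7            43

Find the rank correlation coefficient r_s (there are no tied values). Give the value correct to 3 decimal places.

Rank a: 4, 8, 3, 5, 7, 2, 6, 1
Rank b: 3, 5, 4, 2, 1, 8, 7, 6
d = rank(a) − rank(b): 1, 3, -1, 3, 6, -6, -1, -5; Σd² = 118
ρ = 1 − 6Σd² / [n(n²−1)] = 1 − 6×118 / (8×63) = 1 − 708/504 ≈ -0.405

-0.405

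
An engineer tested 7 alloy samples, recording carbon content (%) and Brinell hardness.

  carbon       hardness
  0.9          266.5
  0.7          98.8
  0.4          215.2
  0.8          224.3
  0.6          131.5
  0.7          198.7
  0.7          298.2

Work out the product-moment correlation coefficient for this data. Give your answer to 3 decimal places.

0.279

n = 7, Σx = 4.8, Σy = 1433.2, Σx² = 3.44, Σy² = 323102.4, Σxy = 1001.26
nΣxy − ΣxΣy = 7008.82 − 6879.36 = 129.46
nΣx² − (Σx)² = 24.08 − 23.04 = 1.04; nΣy² − (Σy)² = 2261716.8 − 2054062.24 = 207654.56
r = 129.46 / √(1.04 × 207654.56) = 129.46 / 464.7158 ≈ 0.279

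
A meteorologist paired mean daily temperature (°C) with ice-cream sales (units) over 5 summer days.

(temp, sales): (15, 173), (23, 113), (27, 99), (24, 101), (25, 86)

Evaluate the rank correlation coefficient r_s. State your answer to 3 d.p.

Rank temp: 1, 2, 5, 3, 4
Rank sales: 5, 4, 2, 3, 1
d = rank(temp) − rank(sales): -4, -2, 3, 0, 3; Σd² = 38
ρ = 1 − 6Σd² / [n(n²−1)] = 1 − 6×38 / (5×24) = 1 − 228/120 ≈ -0.900

-0.900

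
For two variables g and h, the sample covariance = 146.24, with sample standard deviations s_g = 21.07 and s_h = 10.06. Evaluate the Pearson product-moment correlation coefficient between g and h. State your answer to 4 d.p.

r = Cov(g,h) / (s_g · s_h) = 146.24 / (21.07 × 10.06)
  = 146.24 / 211.9642 ≈ 0.6899

0.6899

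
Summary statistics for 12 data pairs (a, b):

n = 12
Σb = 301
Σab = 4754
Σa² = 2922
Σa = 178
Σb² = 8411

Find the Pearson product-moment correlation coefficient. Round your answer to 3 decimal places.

0.587

r = (nΣab − ΣaΣb) / √[(nΣa² − (Σa)²)(nΣb² − (Σb)²)]
Numerator: 12×4754 − 178×301 = 3470
Denominator: √[(35064 − 31684)(100932 − 90601)] = √[3380 × 10331] = 5909.2115
r = 3470 / 5909.2115 ≈ 0.587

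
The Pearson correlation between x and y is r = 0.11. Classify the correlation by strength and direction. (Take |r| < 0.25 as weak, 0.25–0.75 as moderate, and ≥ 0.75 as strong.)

weak positive

r = 0.11 > 0 so the relationship is positive.
|r| = 0.11, which falls in the weak range.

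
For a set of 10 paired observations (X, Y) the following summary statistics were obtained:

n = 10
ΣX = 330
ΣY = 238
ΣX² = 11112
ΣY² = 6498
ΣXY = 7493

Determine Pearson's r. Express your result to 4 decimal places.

r = (nΣXY − ΣXΣY) / √[(nΣX² − (ΣX)²)(nΣY² − (ΣY)²)]
Numerator: 10×7493 − 330×238 = -3610
Denominator: √[(111120 − 108900)(64980 − 56644)] = √[2220 × 8336] = 4301.8508
r = -3610 / 4301.8508 ≈ -0.8392

-0.8392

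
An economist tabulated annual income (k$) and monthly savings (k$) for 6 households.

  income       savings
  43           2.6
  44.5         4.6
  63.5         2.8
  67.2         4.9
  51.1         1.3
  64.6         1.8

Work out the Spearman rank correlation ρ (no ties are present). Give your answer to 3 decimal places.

0.257

Rank income: 1, 2, 4, 6, 3, 5
Rank savings: 3, 5, 4, 6, 1, 2
d = rank(income) − rank(savings): -2, -3, 0, 0, 2, 3; Σd² = 26
ρ = 1 − 6Σd² / [n(n²−1)] = 1 − 6×26 / (6×35) = 1 − 156/210 ≈ 0.257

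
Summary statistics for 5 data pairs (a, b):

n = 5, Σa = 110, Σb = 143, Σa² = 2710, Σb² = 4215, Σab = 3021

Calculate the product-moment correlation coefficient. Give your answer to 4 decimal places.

-0.6560

r = (nΣab − ΣaΣb) / √[(nΣa² − (Σa)²)(nΣb² − (Σb)²)]
Numerator: 5×3021 − 110×143 = -625
Denominator: √[(13550 − 12100)(21075 − 20449)] = √[1450 × 626] = 952.7329
r = -625 / 952.7329 ≈ -0.6560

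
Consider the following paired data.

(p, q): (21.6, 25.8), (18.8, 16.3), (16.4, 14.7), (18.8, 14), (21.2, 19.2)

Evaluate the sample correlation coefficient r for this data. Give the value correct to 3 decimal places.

0.806

n = 5, Σp = 96.8, Σq = 90, Σp² = 1891.84, Σq² = 1712.06, Σpq = 1775.04
nΣpq − ΣpΣq = 8875.2 − 8712 = 163.2
nΣp² − (Σp)² = 9459.2 − 9370.24 = 88.96; nΣq² − (Σq)² = 8560.3 − 8100 = 460.3
r = 163.2 / √(88.96 × 460.3) = 163.2 / 202.3568 ≈ 0.806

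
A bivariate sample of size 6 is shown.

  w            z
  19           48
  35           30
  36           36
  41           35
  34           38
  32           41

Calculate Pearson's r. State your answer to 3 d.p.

n = 6, Σw = 197, Σz = 228, Σw² = 6743, Σz² = 8850, Σwz = 7297
nΣwz − ΣwΣz = 43782 − 44916 = -1134
nΣw² − (Σw)² = 40458 − 38809 = 1649; nΣz² − (Σz)² = 53100 − 51984 = 1116
r = -1134 / √(1649 × 1116) = -1134 / 1356.5707 ≈ -0.836

-0.836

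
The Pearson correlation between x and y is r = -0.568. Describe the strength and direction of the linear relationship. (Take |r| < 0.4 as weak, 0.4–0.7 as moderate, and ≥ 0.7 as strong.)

r = -0.568 < 0 so the relationship is negative.
|r| = 0.568, which falls in the moderate range.

moderate negative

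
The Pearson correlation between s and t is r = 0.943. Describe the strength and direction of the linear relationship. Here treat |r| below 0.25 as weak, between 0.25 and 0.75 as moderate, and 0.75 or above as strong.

strong positive

r = 0.943 > 0 so the relationship is positive.
|r| = 0.943, which falls in the strong range.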